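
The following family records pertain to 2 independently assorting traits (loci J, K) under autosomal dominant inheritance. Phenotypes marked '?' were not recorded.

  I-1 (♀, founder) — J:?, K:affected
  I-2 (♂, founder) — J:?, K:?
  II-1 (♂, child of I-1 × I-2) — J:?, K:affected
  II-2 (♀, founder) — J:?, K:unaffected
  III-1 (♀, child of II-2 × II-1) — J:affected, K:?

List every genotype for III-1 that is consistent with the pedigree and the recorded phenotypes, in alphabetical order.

J/I-1 ? ·: jj|Jj|JJ
J/I-2 ? ·: jj|Jj|JJ
J/II-1 ? I-1×I-2: jj|Jj|JJ
J/II-2 ? ·: jj|Jj|JJ
J/III-1 aff II-2×II-1: Jj|JJ
⇒ J over [I-1,I-2,II-1,II-2,III-1]: 59 consistent
K/I-1 aff ·: Kk|KK
K/I-2 ? ·: kk|Kk|KK
K/II-1 aff I-1×I-2: Kk|KK
K/II-2 un ·: kk
K/III-1 ? II-2×II-1: kk|Kk
⇒ K over [I-1,I-2,II-1,II-2,III-1]: 14 consistent

III-1 ∈ {JJ Kk, JJ kk, Jj Kk, Jj kk}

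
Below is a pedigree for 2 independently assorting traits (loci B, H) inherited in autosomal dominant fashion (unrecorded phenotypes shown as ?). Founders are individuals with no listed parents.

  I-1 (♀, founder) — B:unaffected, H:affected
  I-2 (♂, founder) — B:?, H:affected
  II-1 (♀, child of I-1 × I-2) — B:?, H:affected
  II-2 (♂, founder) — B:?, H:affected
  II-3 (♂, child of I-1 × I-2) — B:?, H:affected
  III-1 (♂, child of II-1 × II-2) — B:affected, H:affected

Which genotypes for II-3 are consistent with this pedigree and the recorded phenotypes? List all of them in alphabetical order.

B/I-1 un ·: bb
B/I-2 ? ·: bb|Bb|BB
B/II-1 ? I-1×I-2: bb|Bb
B/II-2 ? ·: bb|Bb|BB
B/II-3 ? I-1×I-2: bb|Bb
B/III-1 aff II-1×II-2: Bb|BB
⇒ B over [I-1,I-2,II-1,II-2,II-3,III-1]: 21 consistent
H/I-1 aff ·: Hh|HH
H/I-2 aff ·: Hh|HH
H/II-1 aff I-1×I-2: Hh|HH
H/II-2 aff ·: Hh|HH
H/II-3 aff I-1×I-2: Hh|HH
H/III-1 aff II-1×II-2: Hh|HH
⇒ H over [I-1,I-2,II-1,II-2,II-3,III-1]: 45 consistent

II-3 ∈ {Bb HH, Bb Hh, bb HH, bb Hh}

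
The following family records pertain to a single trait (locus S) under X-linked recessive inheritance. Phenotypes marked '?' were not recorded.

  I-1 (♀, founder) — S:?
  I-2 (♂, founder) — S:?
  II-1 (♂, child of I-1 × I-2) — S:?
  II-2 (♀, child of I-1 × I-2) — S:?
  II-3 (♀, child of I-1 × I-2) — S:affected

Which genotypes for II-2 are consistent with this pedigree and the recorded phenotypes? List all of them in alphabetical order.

S/I-1 ? ·: X^SX^s|X^sX^s
S/I-2 ? ·: X^sY
S/II-1 ? I-1×I-2: X^SY|X^sY
S/II-2 ? I-1×I-2: X^SX^s|X^sX^s
S/II-3 aff I-1×I-2: X^sX^s
⇒ S over [I-1,I-2,II-1,II-2,II-3]: 5 consistent

II-2 ∈ {X^SX^s, X^sX^s}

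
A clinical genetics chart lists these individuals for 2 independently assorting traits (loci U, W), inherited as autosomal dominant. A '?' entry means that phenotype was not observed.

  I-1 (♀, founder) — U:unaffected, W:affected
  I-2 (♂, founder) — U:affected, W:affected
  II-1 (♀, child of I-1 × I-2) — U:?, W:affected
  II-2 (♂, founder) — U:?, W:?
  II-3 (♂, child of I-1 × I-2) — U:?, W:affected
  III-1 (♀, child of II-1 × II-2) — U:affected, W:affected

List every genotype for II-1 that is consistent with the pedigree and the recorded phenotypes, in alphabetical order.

II-1 ∈ {Uu WW, Uu Ww, uu WW, uu Ww}

U/I-1 un ·: uu
U/I-2 aff ·: Uu|UU
U/II-1 ? I-1×I-2: uu|Uu
U/II-2 ? ·: uu|Uu|UU
U/II-3 ? I-1×I-2: uu|Uu
U/III-1 aff II-1×II-2: Uu|UU
⇒ U over [I-1,I-2,II-1,II-2,II-3,III-1]: 19 consistent
W/I-1 aff ·: Ww|WW
W/I-2 aff ·: Ww|WW
W/II-1 aff I-1×I-2: Ww|WW
W/II-2 ? ·: ww|Ww|WW
W/II-3 aff I-1×I-2: Ww|WW
W/III-1 aff II-1×II-2: Ww|WW
⇒ W over [I-1,I-2,II-1,II-2,II-3,III-1]: 58 consistent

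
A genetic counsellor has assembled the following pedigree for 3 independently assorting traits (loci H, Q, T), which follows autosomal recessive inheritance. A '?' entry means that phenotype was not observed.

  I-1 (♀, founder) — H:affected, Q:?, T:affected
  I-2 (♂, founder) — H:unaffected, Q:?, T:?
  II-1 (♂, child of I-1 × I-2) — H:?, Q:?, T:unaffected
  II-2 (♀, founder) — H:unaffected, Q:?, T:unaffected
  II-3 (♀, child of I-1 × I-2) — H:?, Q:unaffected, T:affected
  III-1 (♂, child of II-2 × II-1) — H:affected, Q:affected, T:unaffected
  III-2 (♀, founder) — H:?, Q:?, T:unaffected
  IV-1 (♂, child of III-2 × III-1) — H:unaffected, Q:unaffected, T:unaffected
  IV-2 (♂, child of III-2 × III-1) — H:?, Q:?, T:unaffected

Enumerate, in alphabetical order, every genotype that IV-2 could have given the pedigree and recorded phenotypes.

H/I-1 aff ·: hh
H/I-2 un ·: HH|Hh
H/II-1 ? I-1×I-2: Hh|hh
H/II-2 un ·: Hh
H/II-3 ? I-1×I-2: Hh|hh
H/III-1 aff II-2×II-1: hh
H/III-2 ? ·: HH|Hh
H/IV-1 un III-2×III-1: Hh
H/IV-2 ? III-2×III-1: Hh|hh
⇒ H over [I-1,I-2,II-1,II-2,II-3,III-1,III-2,IV-1,IV-2]: 15 consistent
Q/I-1 ? ·: QQ|Qq|qq
Q/I-2 ? ·: QQ|Qq|qq
Q/II-1 ? I-1×I-2: Qq|qq
Q/II-2 ? ·: Qq|qq
Q/II-3 un I-1×I-2: QQ|Qq
Q/III-1 aff II-2×II-1: qq
Q/III-2 ? ·: QQ|Qq
Q/IV-1 un III-2×III-1: Qq
Q/IV-2 ? III-2×III-1: Qq|qq
⇒ Q over [I-1,I-2,II-1,II-2,II-3,III-1,III-2,IV-1,IV-2]: 84 consistent
T/I-1 aff ·: tt
T/I-2 ? ·: Tt
T/II-1 un I-1×I-2: Tt
T/II-2 un ·: TT|Tt
T/II-3 aff I-1×I-2: tt
T/III-1 un II-2×II-1: TT|Tt
T/III-2 un ·: TT|Tt
T/IV-1 un III-2×III-1: TT|Tt
T/IV-2 un III-2×III-1: TT|Tt
⇒ T over [I-1,I-2,II-1,II-2,II-3,III-1,III-2,IV-1,IV-2]: 26 consistent

IV-2 ∈ {Hh Qq TT, Hh Qq Tt, Hh qq TT, Hh qq Tt, hh Qq TT, hh Qq Tt, hh qq TT, hh qq Tt}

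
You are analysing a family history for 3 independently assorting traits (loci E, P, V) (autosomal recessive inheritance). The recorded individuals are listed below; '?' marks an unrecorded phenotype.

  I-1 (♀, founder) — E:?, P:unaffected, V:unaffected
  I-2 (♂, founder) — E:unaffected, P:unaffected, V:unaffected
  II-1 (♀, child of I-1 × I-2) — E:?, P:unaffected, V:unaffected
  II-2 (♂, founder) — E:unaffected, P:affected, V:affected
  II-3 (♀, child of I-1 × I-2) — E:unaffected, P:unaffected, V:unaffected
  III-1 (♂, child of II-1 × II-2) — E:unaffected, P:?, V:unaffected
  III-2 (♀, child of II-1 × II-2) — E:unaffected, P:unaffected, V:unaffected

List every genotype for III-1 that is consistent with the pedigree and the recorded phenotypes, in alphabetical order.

E/I-1 ? ·: EE|Ee|ee
E/I-2 un ·: EE|Ee
E/II-1 ? I-1×I-2: EE|Ee|ee
E/II-2 un ·: EE|Ee
E/II-3 un I-1×I-2: EE|Ee
E/III-1 un II-1×II-2: EE|Ee
E/III-2 un II-1×II-2: EE|Ee
⇒ E over [I-1,I-2,II-1,II-2,II-3,III-1,III-2]: 105 consistent
P/I-1 un ·: PP|Pp
P/I-2 un ·: PP|Pp
P/II-1 un I-1×I-2: PP|Pp
P/II-2 aff ·: pp
P/II-3 un I-1×I-2: PP|Pp
P/III-1 ? II-1×II-2: Pp|pp
P/III-2 un II-1×II-2: Pp
⇒ P over [I-1,I-2,II-1,II-2,II-3,III-1,III-2]: 19 consistent
V/I-1 un ·: VV|Vv
V/I-2 un ·: VV|Vv
V/II-1 un I-1×I-2: VV|Vv
V/II-2 aff ·: vv
V/II-3 un I-1×I-2: VV|Vv
V/III-1 un II-1×II-2: Vv
V/III-2 un II-1×II-2: Vv
⇒ V over [I-1,I-2,II-1,II-2,II-3,III-1,III-2]: 13 consistent

III-1 ∈ {EE Pp Vv, EE pp Vv, Ee Pp Vv, Ee pp Vv}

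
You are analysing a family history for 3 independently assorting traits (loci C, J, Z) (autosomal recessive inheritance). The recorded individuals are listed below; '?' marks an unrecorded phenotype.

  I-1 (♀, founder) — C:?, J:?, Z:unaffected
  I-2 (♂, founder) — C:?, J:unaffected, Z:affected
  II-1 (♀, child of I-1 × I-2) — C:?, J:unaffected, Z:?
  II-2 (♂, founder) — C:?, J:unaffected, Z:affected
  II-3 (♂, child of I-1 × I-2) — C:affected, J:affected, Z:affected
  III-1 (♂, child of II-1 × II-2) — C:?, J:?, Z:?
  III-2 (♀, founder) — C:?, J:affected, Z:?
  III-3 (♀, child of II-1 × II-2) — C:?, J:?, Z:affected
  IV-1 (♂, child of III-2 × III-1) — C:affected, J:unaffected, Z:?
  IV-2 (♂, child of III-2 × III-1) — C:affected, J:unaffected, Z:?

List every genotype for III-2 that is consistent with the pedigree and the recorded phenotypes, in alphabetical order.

C/I-1 ? ·: Cc|cc
C/I-2 ? ·: Cc|cc
C/II-1 ? I-1×I-2: CC|Cc|cc
C/II-2 ? ·: CC|Cc|cc
C/II-3 aff I-1×I-2: cc
C/III-1 ? II-1×II-2: Cc|cc
C/III-2 ? ·: Cc|cc
C/III-3 ? II-1×II-2: CC|Cc|cc
C/IV-1 aff III-2×III-1: cc
C/IV-2 aff III-2×III-1: cc
⇒ C over [I-1,I-2,II-1,II-2,II-3,III-1,III-2,III-3,IV-1,IV-2]: 126 consistent
J/I-1 ? ·: Jj|jj
J/I-2 un ·: Jj
J/II-1 un I-1×I-2: JJ|Jj
J/II-2 un ·: JJ|Jj
J/II-3 aff I-1×I-2: jj
J/III-1 ? II-1×II-2: JJ|Jj
J/III-2 aff ·: jj
J/III-3 ? II-1×II-2: JJ|Jj|jj
J/IV-1 un III-2×III-1: Jj
J/IV-2 un III-2×III-1: Jj
⇒ J over [I-1,I-2,II-1,II-2,II-3,III-1,III-2,III-3,IV-1,IV-2]: 25 consistent
Z/I-1 un ·: Zz
Z/I-2 aff ·: zz
Z/II-1 ? I-1×I-2: Zz|zz
Z/II-2 aff ·: zz
Z/II-3 aff I-1×I-2: zz
Z/III-1 ? II-1×II-2: Zz|zz
Z/III-2 ? ·: ZZ|Zz|zz
Z/III-3 aff II-1×II-2: zz
Z/IV-1 ? III-2×III-1: ZZ|Zz|zz
Z/IV-2 ? III-2×III-1: ZZ|Zz|zz
⇒ Z over [I-1,I-2,II-1,II-2,II-3,III-1,III-2,III-3,IV-1,IV-2]: 29 consistent

III-2 ∈ {Cc jj ZZ, Cc jj Zz, Cc jj zz, cc jj ZZ, cc jj Zz, cc jj zz}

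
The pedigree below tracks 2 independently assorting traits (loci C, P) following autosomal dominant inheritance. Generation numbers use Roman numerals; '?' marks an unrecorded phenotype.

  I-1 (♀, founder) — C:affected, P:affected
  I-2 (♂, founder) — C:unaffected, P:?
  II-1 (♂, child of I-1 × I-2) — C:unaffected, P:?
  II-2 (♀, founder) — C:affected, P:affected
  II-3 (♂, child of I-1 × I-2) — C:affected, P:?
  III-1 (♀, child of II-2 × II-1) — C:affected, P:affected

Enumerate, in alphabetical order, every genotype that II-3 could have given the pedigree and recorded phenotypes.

II-3 ∈ {Cc PP, Cc Pp, Cc pp}

C/I-1 aff ·: Cc
C/I-2 un ·: cc
C/II-1 un I-1×I-2: cc
C/II-2 aff ·: Cc|CC
C/II-3 aff I-1×I-2: Cc
C/III-1 aff II-2×II-1: Cc
⇒ C over [I-1,I-2,II-1,II-2,II-3,III-1]: 2 consistent
P/I-1 aff ·: Pp|PP
P/I-2 ? ·: pp|Pp|PP
P/II-1 ? I-1×I-2: pp|Pp|PP
P/II-2 aff ·: Pp|PP
P/II-3 ? I-1×I-2: pp|Pp|PP
P/III-1 aff II-2×II-1: Pp|PP
⇒ P over [I-1,I-2,II-1,II-2,II-3,III-1]: 74 consistent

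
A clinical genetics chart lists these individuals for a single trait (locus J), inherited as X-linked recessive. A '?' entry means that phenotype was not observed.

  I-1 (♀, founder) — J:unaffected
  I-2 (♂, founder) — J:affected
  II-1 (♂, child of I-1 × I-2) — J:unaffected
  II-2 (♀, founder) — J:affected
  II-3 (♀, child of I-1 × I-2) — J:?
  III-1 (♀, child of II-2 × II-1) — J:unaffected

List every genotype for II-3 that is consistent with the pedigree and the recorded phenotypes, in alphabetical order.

J/I-1 un ·: X^JX^J|X^JX^j
J/I-2 aff ·: X^jY
J/II-1 un I-1×I-2: X^JY
J/II-2 aff ·: X^jX^j
J/II-3 ? I-1×I-2: X^JX^j|X^jX^j
J/III-1 un II-2×II-1: X^JX^j
⇒ J over [I-1,I-2,II-1,II-2,II-3,III-1]: 3 consistent

II-3 ∈ {X^JX^j, X^jX^j}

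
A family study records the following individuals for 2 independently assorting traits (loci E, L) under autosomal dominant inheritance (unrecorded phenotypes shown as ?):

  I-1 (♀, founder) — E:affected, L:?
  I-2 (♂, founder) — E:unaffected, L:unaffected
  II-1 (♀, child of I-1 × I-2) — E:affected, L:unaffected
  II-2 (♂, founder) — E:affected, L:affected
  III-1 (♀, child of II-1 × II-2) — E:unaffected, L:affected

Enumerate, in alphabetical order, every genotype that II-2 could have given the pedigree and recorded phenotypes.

II-2 ∈ {Ee LL, Ee Ll}

E/I-1 aff ·: Ee|EE
E/I-2 un ·: ee
E/II-1 aff I-1×I-2: Ee
E/II-2 aff ·: Ee
E/III-1 un II-1×II-2: ee
⇒ E over [I-1,I-2,II-1,II-2,III-1]: 2 consistent
L/I-1 ? ·: ll|Ll
L/I-2 un ·: ll
L/II-1 un I-1×I-2: ll
L/II-2 aff ·: Ll|LL
L/III-1 aff II-1×II-2: Ll
⇒ L over [I-1,I-2,II-1,II-2,III-1]: 4 consistent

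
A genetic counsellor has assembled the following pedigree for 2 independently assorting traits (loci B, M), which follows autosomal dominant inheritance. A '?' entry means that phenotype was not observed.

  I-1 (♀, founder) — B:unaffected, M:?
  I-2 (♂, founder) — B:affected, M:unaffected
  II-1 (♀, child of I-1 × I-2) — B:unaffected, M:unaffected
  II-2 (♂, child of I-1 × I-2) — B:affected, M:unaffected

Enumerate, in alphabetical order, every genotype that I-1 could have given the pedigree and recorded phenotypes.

I-1 ∈ {bb Mm, bb mm}

B/I-1 un ·: bb
B/I-2 aff ·: Bb
B/II-1 un I-1×I-2: bb
B/II-2 aff I-1×I-2: Bb
⇒ B over [I-1,I-2,II-1,II-2]: 1 consistent
M/I-1 ? ·: mm|Mm
M/I-2 un ·: mm
M/II-1 un I-1×I-2: mm
M/II-2 un I-1×I-2: mm
⇒ M over [I-1,I-2,II-1,II-2]: 2 consistent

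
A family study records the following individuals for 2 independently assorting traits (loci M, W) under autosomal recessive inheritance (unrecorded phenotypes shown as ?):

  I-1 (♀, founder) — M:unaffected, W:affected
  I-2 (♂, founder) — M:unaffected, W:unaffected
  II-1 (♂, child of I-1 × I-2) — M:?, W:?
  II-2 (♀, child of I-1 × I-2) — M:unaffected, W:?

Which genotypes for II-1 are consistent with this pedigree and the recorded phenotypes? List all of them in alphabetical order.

M/I-1 un ·: MM|Mm
M/I-2 un ·: MM|Mm
M/II-1 ? I-1×I-2: MM|Mm|mm
M/II-2 un I-1×I-2: MM|Mm
⇒ M over [I-1,I-2,II-1,II-2]: 15 consistent
W/I-1 aff ·: ww
W/I-2 un ·: WW|Ww
W/II-1 ? I-1×I-2: Ww|ww
W/II-2 ? I-1×I-2: Ww|ww
⇒ W over [I-1,I-2,II-1,II-2]: 5 consistent

II-1 ∈ {MM Ww, MM ww, Mm Ww, Mm ww, mm Ww, mm ww}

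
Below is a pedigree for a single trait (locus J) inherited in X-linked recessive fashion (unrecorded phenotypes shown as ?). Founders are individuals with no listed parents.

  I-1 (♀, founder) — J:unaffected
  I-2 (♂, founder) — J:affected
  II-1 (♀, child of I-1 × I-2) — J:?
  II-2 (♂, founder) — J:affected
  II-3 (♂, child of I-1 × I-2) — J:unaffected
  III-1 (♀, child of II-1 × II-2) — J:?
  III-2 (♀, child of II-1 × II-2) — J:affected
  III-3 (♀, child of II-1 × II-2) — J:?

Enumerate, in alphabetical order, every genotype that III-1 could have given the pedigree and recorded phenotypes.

J/I-1 un ·: X^JX^J|X^JX^j
J/I-2 aff ·: X^jY
J/II-1 ? I-1×I-2: X^JX^j|X^jX^j
J/II-2 aff ·: X^jY
J/II-3 un I-1×I-2: X^JY
J/III-1 ? II-1×II-2: X^JX^j|X^jX^j
J/III-2 aff II-1×II-2: X^jX^j
J/III-3 ? II-1×II-2: X^JX^j|X^jX^j
⇒ J over [I-1,I-2,II-1,II-2,II-3,III-1,III-2,III-3]: 9 consistent

III-1 ∈ {X^JX^j, X^jX^j}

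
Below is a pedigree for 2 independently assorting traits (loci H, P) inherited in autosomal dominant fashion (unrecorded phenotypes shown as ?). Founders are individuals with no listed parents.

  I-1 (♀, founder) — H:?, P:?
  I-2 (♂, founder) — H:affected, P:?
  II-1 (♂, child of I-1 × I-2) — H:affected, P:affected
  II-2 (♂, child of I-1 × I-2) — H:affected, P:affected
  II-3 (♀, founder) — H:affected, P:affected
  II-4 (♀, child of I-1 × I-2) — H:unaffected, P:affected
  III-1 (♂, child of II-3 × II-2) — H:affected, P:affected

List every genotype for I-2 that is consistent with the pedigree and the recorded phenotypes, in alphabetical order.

I-2 ∈ {Hh PP, Hh Pp, Hh pp}

H/I-1 ? ·: hh|Hh
H/I-2 aff ·: Hh
H/II-1 aff I-1×I-2: Hh|HH
H/II-2 aff I-1×I-2: Hh|HH
H/II-3 aff ·: Hh|HH
H/II-4 un I-1×I-2: hh
H/III-1 aff II-3×II-2: Hh|HH
⇒ H over [I-1,I-2,II-1,II-2,II-3,II-4,III-1]: 18 consistent
P/I-1 ? ·: pp|Pp|PP
P/I-2 ? ·: pp|Pp|PP
P/II-1 aff I-1×I-2: Pp|PP
P/II-2 aff I-1×I-2: Pp|PP
P/II-3 aff ·: Pp|PP
P/II-4 aff I-1×I-2: Pp|PP
P/III-1 aff II-3×II-2: Pp|PP
⇒ P over [I-1,I-2,II-1,II-2,II-3,II-4,III-1]: 103 consistent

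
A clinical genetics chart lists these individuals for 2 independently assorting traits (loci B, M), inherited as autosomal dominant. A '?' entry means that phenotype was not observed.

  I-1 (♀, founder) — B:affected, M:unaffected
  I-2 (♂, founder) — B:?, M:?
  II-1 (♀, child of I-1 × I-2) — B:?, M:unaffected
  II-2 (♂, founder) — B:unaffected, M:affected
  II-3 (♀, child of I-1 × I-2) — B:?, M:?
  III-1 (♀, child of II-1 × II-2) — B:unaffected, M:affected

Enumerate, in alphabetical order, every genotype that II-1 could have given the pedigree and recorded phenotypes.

B/I-1 aff ·: Bb|BB
B/I-2 ? ·: bb|Bb|BB
B/II-1 ? I-1×I-2: bb|Bb
B/II-2 un ·: bb
B/II-3 ? I-1×I-2: bb|Bb|BB
B/III-1 un II-1×II-2: bb
⇒ B over [I-1,I-2,II-1,II-2,II-3,III-1]: 15 consistent
M/I-1 un ·: mm
M/I-2 ? ·: mm|Mm
M/II-1 un I-1×I-2: mm
M/II-2 aff ·: Mm|MM
M/II-3 ? I-1×I-2: mm|Mm
M/III-1 aff II-1×II-2: Mm
⇒ M over [I-1,I-2,II-1,II-2,II-3,III-1]: 6 consistent

II-1 ∈ {Bb mm, bb mm}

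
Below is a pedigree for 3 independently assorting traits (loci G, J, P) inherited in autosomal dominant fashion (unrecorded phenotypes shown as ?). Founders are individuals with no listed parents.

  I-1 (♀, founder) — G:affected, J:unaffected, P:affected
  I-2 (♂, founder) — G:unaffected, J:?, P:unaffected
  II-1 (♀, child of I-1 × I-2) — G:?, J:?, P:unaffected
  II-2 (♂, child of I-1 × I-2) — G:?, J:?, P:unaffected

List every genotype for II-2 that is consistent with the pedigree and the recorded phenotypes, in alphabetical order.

II-2 ∈ {Gg Jj pp, Gg jj pp, gg Jj pp, gg jj pp}

G/I-1 aff ·: Gg|GG
G/I-2 un ·: gg
G/II-1 ? I-1×I-2: gg|Gg
G/II-2 ? I-1×I-2: gg|Gg
⇒ G over [I-1,I-2,II-1,II-2]: 5 consistent
J/I-1 un ·: jj
J/I-2 ? ·: jj|Jj|JJ
J/II-1 ? I-1×I-2: jj|Jj
J/II-2 ? I-1×I-2: jj|Jj
⇒ J over [I-1,I-2,II-1,II-2]: 6 consistent
P/I-1 aff ·: Pp
P/I-2 un ·: pp
P/II-1 un I-1×I-2: pp
P/II-2 un I-1×I-2: pp
⇒ P over [I-1,I-2,II-1,II-2]: 1 consistent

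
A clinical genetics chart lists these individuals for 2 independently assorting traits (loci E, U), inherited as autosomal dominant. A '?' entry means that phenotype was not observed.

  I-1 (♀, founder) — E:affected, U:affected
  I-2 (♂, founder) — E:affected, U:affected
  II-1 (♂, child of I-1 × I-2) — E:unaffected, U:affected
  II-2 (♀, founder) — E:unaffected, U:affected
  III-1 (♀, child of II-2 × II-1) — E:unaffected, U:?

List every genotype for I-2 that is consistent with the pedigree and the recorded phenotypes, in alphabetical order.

E/I-1 aff ·: Ee
E/I-2 aff ·: Ee
E/II-1 un I-1×I-2: ee
E/II-2 un ·: ee
E/III-1 un II-2×II-1: ee
⇒ E over [I-1,I-2,II-1,II-2,III-1]: 1 consistent
U/I-1 aff ·: Uu|UU
U/I-2 aff ·: Uu|UU
U/II-1 aff I-1×I-2: Uu|UU
U/II-2 aff ·: Uu|UU
U/III-1 ? II-2×II-1: uu|Uu|UU
⇒ U over [I-1,I-2,II-1,II-2,III-1]: 27 consistent

I-2 ∈ {Ee UU, Ee Uu}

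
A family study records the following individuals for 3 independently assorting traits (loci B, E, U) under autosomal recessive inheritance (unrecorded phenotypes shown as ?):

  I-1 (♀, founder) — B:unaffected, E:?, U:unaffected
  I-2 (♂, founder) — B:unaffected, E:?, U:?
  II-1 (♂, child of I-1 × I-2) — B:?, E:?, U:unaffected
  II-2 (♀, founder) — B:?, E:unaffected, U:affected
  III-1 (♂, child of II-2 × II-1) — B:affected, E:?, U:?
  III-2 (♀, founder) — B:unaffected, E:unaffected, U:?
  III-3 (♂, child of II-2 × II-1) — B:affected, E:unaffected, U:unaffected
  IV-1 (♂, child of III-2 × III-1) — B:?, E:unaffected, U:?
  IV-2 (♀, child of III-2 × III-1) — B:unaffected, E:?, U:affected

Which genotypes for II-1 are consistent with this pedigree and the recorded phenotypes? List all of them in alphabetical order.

B/I-1 un ·: BB|Bb
B/I-2 un ·: BB|Bb
B/II-1 ? I-1×I-2: Bb|bb
B/II-2 ? ·: Bb|bb
B/III-1 aff II-2×II-1: bb
B/III-2 un ·: BB|Bb
B/III-3 aff II-2×II-1: bb
B/IV-1 ? III-2×III-1: Bb|bb
B/IV-2 un III-2×III-1: Bb
⇒ B over [I-1,I-2,II-1,II-2,III-1,III-2,III-3,IV-1,IV-2]: 24 consistent
E/I-1 ? ·: EE|Ee|ee
E/I-2 ? ·: EE|Ee|ee
E/II-1 ? I-1×I-2: EE|Ee|ee
E/II-2 un ·: EE|Ee
E/III-1 ? II-2×II-1: EE|Ee|ee
E/III-2 un ·: EE|Ee
E/III-3 un II-2×II-1: EE|Ee
E/IV-1 un III-2×III-1: EE|Ee
E/IV-2 ? III-2×III-1: EE|Ee|ee
⇒ E over [I-1,I-2,II-1,II-2,III-1,III-2,III-3,IV-1,IV-2]: 694 consistent
U/I-1 un ·: UU|Uu
U/I-2 ? ·: UU|Uu|uu
U/II-1 un I-1×I-2: UU|Uu
U/II-2 aff ·: uu
U/III-1 ? II-2×II-1: Uu|uu
U/III-2 ? ·: Uu|uu
U/III-3 un II-2×II-1: Uu
U/IV-1 ? III-2×III-1: UU|Uu|uu
U/IV-2 aff III-2×III-1: uu
⇒ U over [I-1,I-2,II-1,II-2,III-1,III-2,III-3,IV-1,IV-2]: 60 consistent

II-1 ∈ {Bb EE UU, Bb EE Uu, Bb Ee UU, Bb Ee Uu, Bb ee UU, Bb ee Uu, bb EE UU, bb EE Uu, bb Ee UU, bb Ee Uu, bb ee UU, bb ee Uu}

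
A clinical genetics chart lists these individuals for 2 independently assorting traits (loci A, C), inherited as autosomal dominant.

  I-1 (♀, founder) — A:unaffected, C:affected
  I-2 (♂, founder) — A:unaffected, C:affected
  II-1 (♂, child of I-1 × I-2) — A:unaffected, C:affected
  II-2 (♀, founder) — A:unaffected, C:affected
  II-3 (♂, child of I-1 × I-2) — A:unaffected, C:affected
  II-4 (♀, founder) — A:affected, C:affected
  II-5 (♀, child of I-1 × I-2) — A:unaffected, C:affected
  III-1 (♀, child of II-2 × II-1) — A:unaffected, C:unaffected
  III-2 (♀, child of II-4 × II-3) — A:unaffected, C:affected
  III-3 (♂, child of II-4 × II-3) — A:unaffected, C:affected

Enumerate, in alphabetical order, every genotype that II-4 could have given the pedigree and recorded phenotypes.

II-4 ∈ {Aa CC, Aa Cc}

A/I-1 un ·: aa
A/I-2 un ·: aa
A/II-1 un I-1×I-2: aa
A/II-2 un ·: aa
A/II-3 un I-1×I-2: aa
A/II-4 aff ·: Aa
A/II-5 un I-1×I-2: aa
A/III-1 un II-2×II-1: aa
A/III-2 un II-4×II-3: aa
A/III-3 un II-4×II-3: aa
⇒ A over [I-1,I-2,II-1,II-2,II-3,II-4,II-5,III-1,III-2,III-3]: 1 consistent
C/I-1 aff ·: Cc|CC
C/I-2 aff ·: Cc|CC
C/II-1 aff I-1×I-2: Cc
C/II-2 aff ·: Cc
C/II-3 aff I-1×I-2: Cc|CC
C/II-4 aff ·: Cc|CC
C/II-5 aff I-1×I-2: Cc|CC
C/III-1 un II-2×II-1: cc
C/III-2 aff II-4×II-3: Cc|CC
C/III-3 aff II-4×II-3: Cc|CC
⇒ C over [I-1,I-2,II-1,II-2,II-3,II-4,II-5,III-1,III-2,III-3]: 78 consistent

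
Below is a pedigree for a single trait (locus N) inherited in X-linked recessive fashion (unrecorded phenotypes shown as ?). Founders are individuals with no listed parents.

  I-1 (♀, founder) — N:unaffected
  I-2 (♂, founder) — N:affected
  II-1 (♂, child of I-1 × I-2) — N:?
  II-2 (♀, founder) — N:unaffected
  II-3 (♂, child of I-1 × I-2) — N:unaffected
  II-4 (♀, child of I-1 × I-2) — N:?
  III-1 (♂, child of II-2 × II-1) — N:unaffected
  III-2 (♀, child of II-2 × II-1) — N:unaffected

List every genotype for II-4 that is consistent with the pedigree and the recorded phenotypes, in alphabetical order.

N/I-1 un ·: X^NX^N|X^NX^n
N/I-2 aff ·: X^nY
N/II-1 ? I-1×I-2: X^NY|X^nY
N/II-2 un ·: X^NX^N|X^NX^n
N/II-3 un I-1×I-2: X^NY
N/II-4 ? I-1×I-2: X^NX^n|X^nX^n
N/III-1 un II-2×II-1: X^NY
N/III-2 un II-2×II-1: X^NX^N|X^NX^n
⇒ N over [I-1,I-2,II-1,II-2,II-3,II-4,III-1,III-2]: 13 consistent

II-4 ∈ {X^NX^n, X^nX^n}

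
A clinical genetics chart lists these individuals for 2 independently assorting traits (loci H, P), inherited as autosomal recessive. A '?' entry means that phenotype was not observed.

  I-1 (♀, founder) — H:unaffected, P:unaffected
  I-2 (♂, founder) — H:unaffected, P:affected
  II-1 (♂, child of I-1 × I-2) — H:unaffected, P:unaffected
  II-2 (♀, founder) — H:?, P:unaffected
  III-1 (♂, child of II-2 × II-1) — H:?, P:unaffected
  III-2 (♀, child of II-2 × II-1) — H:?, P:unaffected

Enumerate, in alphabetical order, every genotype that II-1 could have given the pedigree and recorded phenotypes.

II-1 ∈ {HH Pp, Hh Pp}

H/I-1 un ·: HH|Hh
H/I-2 un ·: HH|Hh
H/II-1 un I-1×I-2: HH|Hh
H/II-2 ? ·: HH|Hh|hh
H/III-1 ? II-2×II-1: HH|Hh|hh
H/III-2 ? II-2×II-1: HH|Hh|hh
⇒ H over [I-1,I-2,II-1,II-2,III-1,III-2]: 75 consistent
P/I-1 un ·: PP|Pp
P/I-2 aff ·: pp
P/II-1 un I-1×I-2: Pp
P/II-2 un ·: PP|Pp
P/III-1 un II-2×II-1: PP|Pp
P/III-2 un II-2×II-1: PP|Pp
⇒ P over [I-1,I-2,II-1,II-2,III-1,III-2]: 16 consistent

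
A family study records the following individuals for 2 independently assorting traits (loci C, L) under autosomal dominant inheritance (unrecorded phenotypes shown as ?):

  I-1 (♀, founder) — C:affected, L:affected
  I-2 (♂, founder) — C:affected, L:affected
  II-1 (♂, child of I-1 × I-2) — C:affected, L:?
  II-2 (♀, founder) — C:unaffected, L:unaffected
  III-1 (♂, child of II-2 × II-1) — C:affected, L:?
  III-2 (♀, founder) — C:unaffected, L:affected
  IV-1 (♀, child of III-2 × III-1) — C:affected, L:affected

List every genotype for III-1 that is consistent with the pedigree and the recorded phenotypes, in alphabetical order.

III-1 ∈ {Cc Ll, Cc ll}

C/I-1 aff ·: Cc|CC
C/I-2 aff ·: Cc|CC
C/II-1 aff I-1×I-2: Cc|CC
C/II-2 un ·: cc
C/III-1 aff II-2×II-1: Cc
C/III-2 un ·: cc
C/IV-1 aff III-2×III-1: Cc
⇒ C over [I-1,I-2,II-1,II-2,III-1,III-2,IV-1]: 7 consistent
L/I-1 aff ·: Ll|LL
L/I-2 aff ·: Ll|LL
L/II-1 ? I-1×I-2: ll|Ll|LL
L/II-2 un ·: ll
L/III-1 ? II-2×II-1: ll|Ll
L/III-2 aff ·: Ll|LL
L/IV-1 aff III-2×III-1: Ll|LL
⇒ L over [I-1,I-2,II-1,II-2,III-1,III-2,IV-1]: 36 consistent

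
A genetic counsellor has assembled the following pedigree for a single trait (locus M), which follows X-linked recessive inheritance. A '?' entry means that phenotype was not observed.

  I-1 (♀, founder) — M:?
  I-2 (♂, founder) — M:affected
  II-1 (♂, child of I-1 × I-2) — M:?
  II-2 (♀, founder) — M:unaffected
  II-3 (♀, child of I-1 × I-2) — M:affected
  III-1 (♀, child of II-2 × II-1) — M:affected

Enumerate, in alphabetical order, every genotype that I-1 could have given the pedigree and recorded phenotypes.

I-1 ∈ {X^MX^m, X^mX^m}

M/I-1 ? ·: X^MX^m|X^mX^m
M/I-2 aff ·: X^mY
M/II-1 ? I-1×I-2: X^mY
M/II-2 un ·: X^MX^m
M/II-3 aff I-1×I-2: X^mX^m
M/III-1 aff II-2×II-1: X^mX^m
⇒ M over [I-1,I-2,II-1,II-2,II-3,III-1]: 2 consistent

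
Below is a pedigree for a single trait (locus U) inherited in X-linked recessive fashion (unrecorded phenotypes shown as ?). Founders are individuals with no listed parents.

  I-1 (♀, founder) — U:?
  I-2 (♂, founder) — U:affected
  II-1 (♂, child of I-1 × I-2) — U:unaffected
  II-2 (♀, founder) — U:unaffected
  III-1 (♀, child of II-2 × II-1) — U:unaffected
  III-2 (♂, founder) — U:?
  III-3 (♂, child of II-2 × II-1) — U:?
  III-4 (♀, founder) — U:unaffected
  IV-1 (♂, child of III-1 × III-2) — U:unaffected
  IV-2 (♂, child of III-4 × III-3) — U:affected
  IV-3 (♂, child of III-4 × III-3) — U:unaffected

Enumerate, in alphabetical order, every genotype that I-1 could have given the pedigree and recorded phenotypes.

I-1 ∈ {X^UX^U, X^UX^u}

U/I-1 ? ·: X^UX^U|X^UX^u
U/I-2 aff ·: X^uY
U/II-1 un I-1×I-2: X^UY
U/II-2 un ·: X^UX^U|X^UX^u
U/III-1 un II-2×II-1: X^UX^U|X^UX^u
U/III-2 ? ·: X^UY|X^uY
U/III-3 ? II-2×II-1: X^UY|X^uY
U/III-4 un ·: X^UX^u
U/IV-1 un III-1×III-2: X^UY
U/IV-2 aff III-4×III-3: X^uY
U/IV-3 un III-4×III-3: X^UY
⇒ U over [I-1,I-2,II-1,II-2,III-1,III-2,III-3,III-4,IV-1,IV-2,IV-3]: 20 consistent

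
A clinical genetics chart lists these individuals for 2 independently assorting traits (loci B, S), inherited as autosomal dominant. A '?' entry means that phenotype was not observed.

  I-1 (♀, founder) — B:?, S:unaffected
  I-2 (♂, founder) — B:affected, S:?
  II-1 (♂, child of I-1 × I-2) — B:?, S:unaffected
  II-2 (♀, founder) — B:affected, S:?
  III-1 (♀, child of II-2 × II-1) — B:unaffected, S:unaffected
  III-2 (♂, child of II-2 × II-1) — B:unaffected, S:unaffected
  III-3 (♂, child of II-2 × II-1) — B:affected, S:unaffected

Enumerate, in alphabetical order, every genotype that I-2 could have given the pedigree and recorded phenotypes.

B/I-1 ? ·: bb|Bb|BB
B/I-2 aff ·: Bb|BB
B/II-1 ? I-1×I-2: bb|Bb
B/II-2 aff ·: Bb
B/III-1 un II-2×II-1: bb
B/III-2 un II-2×II-1: bb
B/III-3 aff II-2×II-1: Bb|BB
⇒ B over [I-1,I-2,II-1,II-2,III-1,III-2,III-3]: 12 consistent
S/I-1 un ·: ss
S/I-2 ? ·: ss|Ss
S/II-1 un I-1×I-2: ss
S/II-2 ? ·: ss|Ss
S/III-1 un II-2×II-1: ss
S/III-2 un II-2×II-1: ss
S/III-3 un II-2×II-1: ss
⇒ S over [I-1,I-2,II-1,II-2,III-1,III-2,III-3]: 4 consistent

I-2 ∈ {BB Ss, BB ss, Bb Ss, Bb ss}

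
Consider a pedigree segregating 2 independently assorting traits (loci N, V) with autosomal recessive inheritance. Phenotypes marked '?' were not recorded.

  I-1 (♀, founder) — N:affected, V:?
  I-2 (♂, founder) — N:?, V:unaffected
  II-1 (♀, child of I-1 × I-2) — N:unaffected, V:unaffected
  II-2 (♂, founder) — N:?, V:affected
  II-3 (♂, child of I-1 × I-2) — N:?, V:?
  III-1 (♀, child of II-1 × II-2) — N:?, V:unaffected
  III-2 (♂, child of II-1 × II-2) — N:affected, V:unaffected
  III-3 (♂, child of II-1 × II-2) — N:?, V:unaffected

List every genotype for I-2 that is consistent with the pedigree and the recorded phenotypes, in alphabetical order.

I-2 ∈ {NN VV, NN Vv, Nn VV, Nn Vv}

N/I-1 aff ·: nn
N/I-2 ? ·: NN|Nn
N/II-1 un I-1×I-2: Nn
N/II-2 ? ·: Nn|nn
N/II-3 ? I-1×I-2: Nn|nn
N/III-1 ? II-1×II-2: NN|Nn|nn
N/III-2 aff II-1×II-2: nn
N/III-3 ? II-1×II-2: NN|Nn|nn
⇒ N over [I-1,I-2,II-1,II-2,II-3,III-1,III-2,III-3]: 39 consistent
V/I-1 ? ·: VV|Vv|vv
V/I-2 un ·: VV|Vv
V/II-1 un I-1×I-2: VV|Vv
V/II-2 aff ·: vv
V/II-3 ? I-1×I-2: VV|Vv|vv
V/III-1 un II-1×II-2: Vv
V/III-2 un II-1×II-2: Vv
V/III-3 un II-1×II-2: Vv
⇒ V over [I-1,I-2,II-1,II-2,II-3,III-1,III-2,III-3]: 18 consistent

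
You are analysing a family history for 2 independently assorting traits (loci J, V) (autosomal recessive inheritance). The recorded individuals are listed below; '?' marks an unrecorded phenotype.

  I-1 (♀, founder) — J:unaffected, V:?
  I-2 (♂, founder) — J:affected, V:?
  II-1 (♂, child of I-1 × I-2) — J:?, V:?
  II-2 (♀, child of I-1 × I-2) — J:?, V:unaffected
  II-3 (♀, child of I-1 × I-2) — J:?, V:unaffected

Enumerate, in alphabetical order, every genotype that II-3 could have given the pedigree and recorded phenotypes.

J/I-1 un ·: JJ|Jj
J/I-2 aff ·: jj
J/II-1 ? I-1×I-2: Jj|jj
J/II-2 ? I-1×I-2: Jj|jj
J/II-3 ? I-1×I-2: Jj|jj
⇒ J over [I-1,I-2,II-1,II-2,II-3]: 9 consistent
V/I-1 ? ·: VV|Vv|vv
V/I-2 ? ·: VV|Vv|vv
V/II-1 ? I-1×I-2: VV|Vv|vv
V/II-2 un I-1×I-2: VV|Vv
V/II-3 un I-1×I-2: VV|Vv
⇒ V over [I-1,I-2,II-1,II-2,II-3]: 35 consistent

II-3 ∈ {Jj VV, Jj Vv, jj VV, jj Vv}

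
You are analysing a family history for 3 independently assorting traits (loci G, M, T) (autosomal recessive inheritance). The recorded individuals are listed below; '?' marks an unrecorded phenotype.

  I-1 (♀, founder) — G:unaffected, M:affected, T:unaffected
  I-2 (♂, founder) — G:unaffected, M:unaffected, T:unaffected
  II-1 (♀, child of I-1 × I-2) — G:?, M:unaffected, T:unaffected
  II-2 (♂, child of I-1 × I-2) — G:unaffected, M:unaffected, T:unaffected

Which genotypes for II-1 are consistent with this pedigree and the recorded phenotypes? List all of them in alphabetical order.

II-1 ∈ {GG Mm TT, GG Mm Tt, Gg Mm TT, Gg Mm Tt, gg Mm TT, gg Mm Tt}

G/I-1 un ·: GG|Gg
G/I-2 un ·: GG|Gg
G/II-1 ? I-1×I-2: GG|Gg|gg
G/II-2 un I-1×I-2: GG|Gg
⇒ G over [I-1,I-2,II-1,II-2]: 15 consistent
M/I-1 aff ·: mm
M/I-2 un ·: MM|Mm
M/II-1 un I-1×I-2: Mm
M/II-2 un I-1×I-2: Mm
⇒ M over [I-1,I-2,II-1,II-2]: 2 consistent
T/I-1 un ·: TT|Tt
T/I-2 un ·: TT|Tt
T/II-1 un I-1×I-2: TT|Tt
T/II-2 un I-1×I-2: TT|Tt
⇒ T over [I-1,I-2,II-1,II-2]: 13 consistent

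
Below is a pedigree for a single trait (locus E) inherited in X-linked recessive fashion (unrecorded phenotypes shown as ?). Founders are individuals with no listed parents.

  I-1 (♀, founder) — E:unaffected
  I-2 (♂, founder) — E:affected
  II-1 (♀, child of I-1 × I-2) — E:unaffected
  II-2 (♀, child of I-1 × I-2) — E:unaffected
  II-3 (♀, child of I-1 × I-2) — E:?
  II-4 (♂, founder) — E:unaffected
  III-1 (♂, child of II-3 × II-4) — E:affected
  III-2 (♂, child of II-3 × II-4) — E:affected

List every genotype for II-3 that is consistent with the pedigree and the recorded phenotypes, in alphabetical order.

II-3 ∈ {X^EX^e, X^eX^e}

E/I-1 un ·: X^EX^E|X^EX^e
E/I-2 aff ·: X^eY
E/II-1 un I-1×I-2: X^EX^e
E/II-2 un I-1×I-2: X^EX^e
E/II-3 ? I-1×I-2: X^EX^e|X^eX^e
E/II-4 un ·: X^EY
E/III-1 aff II-3×II-4: X^eY
E/III-2 aff II-3×II-4: X^eY
⇒ E over [I-1,I-2,II-1,II-2,II-3,II-4,III-1,III-2]: 3 consistent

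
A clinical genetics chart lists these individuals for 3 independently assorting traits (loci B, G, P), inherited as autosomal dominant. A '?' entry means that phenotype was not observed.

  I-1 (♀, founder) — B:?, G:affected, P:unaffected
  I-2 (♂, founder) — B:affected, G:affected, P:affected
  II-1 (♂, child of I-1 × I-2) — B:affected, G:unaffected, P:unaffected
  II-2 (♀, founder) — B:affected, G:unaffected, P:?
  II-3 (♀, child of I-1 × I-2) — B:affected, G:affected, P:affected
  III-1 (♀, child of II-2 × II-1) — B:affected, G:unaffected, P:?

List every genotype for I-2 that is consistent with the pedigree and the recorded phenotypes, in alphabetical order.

I-2 ∈ {BB Gg Pp, Bb Gg Pp}

B/I-1 ? ·: bb|Bb|BB
B/I-2 aff ·: Bb|BB
B/II-1 aff I-1×I-2: Bb|BB
B/II-2 aff ·: Bb|BB
B/II-3 aff I-1×I-2: Bb|BB
B/III-1 aff II-2×II-1: Bb|BB
⇒ B over [I-1,I-2,II-1,II-2,II-3,III-1]: 53 consistent
G/I-1 aff ·: Gg
G/I-2 aff ·: Gg
G/II-1 un I-1×I-2: gg
G/II-2 un ·: gg
G/II-3 aff I-1×I-2: Gg|GG
G/III-1 un II-2×II-1: gg
⇒ G over [I-1,I-2,II-1,II-2,II-3,III-1]: 2 consistent
P/I-1 un ·: pp
P/I-2 aff ·: Pp
P/II-1 un I-1×I-2: pp
P/II-2 ? ·: pp|Pp|PP
P/II-3 aff I-1×I-2: Pp
P/III-1 ? II-2×II-1: pp|Pp
⇒ P over [I-1,I-2,II-1,II-2,II-3,III-1]: 4 consistent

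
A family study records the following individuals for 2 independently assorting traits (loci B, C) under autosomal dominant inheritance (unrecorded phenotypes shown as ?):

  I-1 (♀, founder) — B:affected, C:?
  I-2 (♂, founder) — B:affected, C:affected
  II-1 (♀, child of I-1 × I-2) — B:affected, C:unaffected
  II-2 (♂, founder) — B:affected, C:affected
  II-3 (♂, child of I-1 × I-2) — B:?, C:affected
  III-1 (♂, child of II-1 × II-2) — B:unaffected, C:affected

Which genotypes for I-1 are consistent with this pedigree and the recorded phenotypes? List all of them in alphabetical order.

I-1 ∈ {BB Cc, BB cc, Bb Cc, Bb cc}

B/I-1 aff ·: Bb|BB
B/I-2 aff ·: Bb|BB
B/II-1 aff I-1×I-2: Bb
B/II-2 aff ·: Bb
B/II-3 ? I-1×I-2: bb|Bb|BB
B/III-1 un II-1×II-2: bb
⇒ B over [I-1,I-2,II-1,II-2,II-3,III-1]: 7 consistent
C/I-1 ? ·: cc|Cc
C/I-2 aff ·: Cc
C/II-1 un I-1×I-2: cc
C/II-2 aff ·: Cc|CC
C/II-3 aff I-1×I-2: Cc|CC
C/III-1 aff II-1×II-2: Cc
⇒ C over [I-1,I-2,II-1,II-2,II-3,III-1]: 6 consistent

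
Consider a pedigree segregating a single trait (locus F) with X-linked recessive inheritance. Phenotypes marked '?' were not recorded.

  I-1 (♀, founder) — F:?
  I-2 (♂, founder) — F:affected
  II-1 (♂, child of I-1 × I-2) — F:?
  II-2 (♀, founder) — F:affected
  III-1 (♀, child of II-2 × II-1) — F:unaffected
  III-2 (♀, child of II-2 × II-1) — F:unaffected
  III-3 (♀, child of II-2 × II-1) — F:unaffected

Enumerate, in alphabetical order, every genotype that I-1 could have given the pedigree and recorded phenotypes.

F/I-1 ? ·: X^FX^F|X^FX^f
F/I-2 aff ·: X^fY
F/II-1 ? I-1×I-2: X^FY
F/II-2 aff ·: X^fX^f
F/III-1 un II-2×II-1: X^FX^f
F/III-2 un II-2×II-1: X^FX^f
F/III-3 un II-2×II-1: X^FX^f
⇒ F over [I-1,I-2,II-1,II-2,III-1,III-2,III-3]: 2 consistent

I-1 ∈ {X^FX^F, X^FX^f}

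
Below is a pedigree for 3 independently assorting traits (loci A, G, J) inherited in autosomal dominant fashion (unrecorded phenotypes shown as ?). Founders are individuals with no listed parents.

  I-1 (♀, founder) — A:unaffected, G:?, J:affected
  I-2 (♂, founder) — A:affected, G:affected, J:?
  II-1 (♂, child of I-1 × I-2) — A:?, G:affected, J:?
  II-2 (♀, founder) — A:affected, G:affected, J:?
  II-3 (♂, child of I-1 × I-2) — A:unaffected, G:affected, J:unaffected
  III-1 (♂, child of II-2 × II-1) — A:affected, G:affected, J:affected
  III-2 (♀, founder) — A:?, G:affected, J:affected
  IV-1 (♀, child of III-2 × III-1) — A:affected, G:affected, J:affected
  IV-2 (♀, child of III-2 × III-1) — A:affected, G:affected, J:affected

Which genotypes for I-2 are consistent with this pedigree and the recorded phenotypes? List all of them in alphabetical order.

I-2 ∈ {Aa GG Jj, Aa GG jj, Aa Gg Jj, Aa Gg jj}

A/I-1 un ·: aa
A/I-2 aff ·: Aa
A/II-1 ? I-1×I-2: aa|Aa
A/II-2 aff ·: Aa|AA
A/II-3 un I-1×I-2: aa
A/III-1 aff II-2×II-1: Aa|AA
A/III-2 ? ·: aa|Aa|AA
A/IV-1 aff III-2×III-1: Aa|AA
A/IV-2 aff III-2×III-1: Aa|AA
⇒ A over [I-1,I-2,II-1,II-2,II-3,III-1,III-2,IV-1,IV-2]: 48 consistent
G/I-1 ? ·: gg|Gg|GG
G/I-2 aff ·: Gg|GG
G/II-1 aff I-1×I-2: Gg|GG
G/II-2 aff ·: Gg|GG
G/II-3 aff I-1×I-2: Gg|GG
G/III-1 aff II-2×II-1: Gg|GG
G/III-2 aff ·: Gg|GG
G/IV-1 aff III-2×III-1: Gg|GG
G/IV-2 aff III-2×III-1: Gg|GG
⇒ G over [I-1,I-2,II-1,II-2,II-3,III-1,III-2,IV-1,IV-2]: 334 consistent
J/I-1 aff ·: Jj
J/I-2 ? ·: jj|Jj
J/II-1 ? I-1×I-2: jj|Jj|JJ
J/II-2 ? ·: jj|Jj|JJ
J/II-3 un I-1×I-2: jj
J/III-1 aff II-2×II-1: Jj|JJ
J/III-2 aff ·: Jj|JJ
J/IV-1 aff III-2×III-1: Jj|JJ
J/IV-2 aff III-2×III-1: Jj|JJ
⇒ J over [I-1,I-2,II-1,II-2,II-3,III-1,III-2,IV-1,IV-2]: 126 consistent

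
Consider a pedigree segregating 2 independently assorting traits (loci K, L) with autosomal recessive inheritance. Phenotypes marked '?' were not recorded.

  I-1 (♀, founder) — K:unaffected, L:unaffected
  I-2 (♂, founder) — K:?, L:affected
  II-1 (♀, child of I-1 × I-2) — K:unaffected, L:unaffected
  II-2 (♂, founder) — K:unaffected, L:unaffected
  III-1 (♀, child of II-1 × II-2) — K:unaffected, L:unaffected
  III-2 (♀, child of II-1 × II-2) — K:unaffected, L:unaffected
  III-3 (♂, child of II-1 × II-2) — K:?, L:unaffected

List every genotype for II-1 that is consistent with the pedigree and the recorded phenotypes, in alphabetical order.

II-1 ∈ {KK Ll, Kk Ll}

K/I-1 un ·: KK|Kk
K/I-2 ? ·: KK|Kk|kk
K/II-1 un I-1×I-2: KK|Kk
K/II-2 un ·: KK|Kk
K/III-1 un II-1×II-2: KK|Kk
K/III-2 un II-1×II-2: KK|Kk
K/III-3 ? II-1×II-2: KK|Kk|kk
⇒ K over [I-1,I-2,II-1,II-2,III-1,III-2,III-3]: 136 consistent
L/I-1 un ·: LL|Ll
L/I-2 aff ·: ll
L/II-1 un I-1×I-2: Ll
L/II-2 un ·: LL|Ll
L/III-1 un II-1×II-2: LL|Ll
L/III-2 un II-1×II-2: LL|Ll
L/III-3 un II-1×II-2: LL|Ll
⇒ L over [I-1,I-2,II-1,II-2,III-1,III-2,III-3]: 32 consistent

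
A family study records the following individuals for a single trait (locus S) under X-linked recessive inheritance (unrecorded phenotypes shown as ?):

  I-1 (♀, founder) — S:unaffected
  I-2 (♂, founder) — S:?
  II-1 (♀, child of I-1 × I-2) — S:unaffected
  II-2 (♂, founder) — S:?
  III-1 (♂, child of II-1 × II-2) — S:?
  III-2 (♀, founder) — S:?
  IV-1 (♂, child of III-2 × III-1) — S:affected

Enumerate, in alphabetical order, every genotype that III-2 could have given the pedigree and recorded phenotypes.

III-2 ∈ {X^SX^s, X^sX^s}

S/I-1 un ·: X^SX^S|X^SX^s
S/I-2 ? ·: X^SY|X^sY
S/II-1 un I-1×I-2: X^SX^S|X^SX^s
S/II-2 ? ·: X^SY|X^sY
S/III-1 ? II-1×II-2: X^SY|X^sY
S/III-2 ? ·: X^SX^s|X^sX^s
S/IV-1 aff III-2×III-1: X^sY
⇒ S over [I-1,I-2,II-1,II-2,III-1,III-2,IV-1]: 32 consistent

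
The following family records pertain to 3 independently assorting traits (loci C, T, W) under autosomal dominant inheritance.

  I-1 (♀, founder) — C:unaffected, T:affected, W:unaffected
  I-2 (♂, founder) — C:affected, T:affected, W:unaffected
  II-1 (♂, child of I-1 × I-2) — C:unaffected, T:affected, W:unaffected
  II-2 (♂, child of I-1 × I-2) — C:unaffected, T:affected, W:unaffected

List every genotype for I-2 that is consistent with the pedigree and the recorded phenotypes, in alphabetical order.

I-2 ∈ {Cc TT ww, Cc Tt ww}

C/I-1 un ·: cc
C/I-2 aff ·: Cc
C/II-1 un I-1×I-2: cc
C/II-2 un I-1×I-2: cc
⇒ C over [I-1,I-2,II-1,II-2]: 1 consistent
T/I-1 aff ·: Tt|TT
T/I-2 aff ·: Tt|TT
T/II-1 aff I-1×I-2: Tt|TT
T/II-2 aff I-1×I-2: Tt|TT
⇒ T over [I-1,I-2,II-1,II-2]: 13 consistent
W/I-1 un ·: ww
W/I-2 un ·: ww
W/II-1 un I-1×I-2: ww
W/II-2 un I-1×I-2: ww
⇒ W over [I-1,I-2,II-1,II-2]: 1 consistent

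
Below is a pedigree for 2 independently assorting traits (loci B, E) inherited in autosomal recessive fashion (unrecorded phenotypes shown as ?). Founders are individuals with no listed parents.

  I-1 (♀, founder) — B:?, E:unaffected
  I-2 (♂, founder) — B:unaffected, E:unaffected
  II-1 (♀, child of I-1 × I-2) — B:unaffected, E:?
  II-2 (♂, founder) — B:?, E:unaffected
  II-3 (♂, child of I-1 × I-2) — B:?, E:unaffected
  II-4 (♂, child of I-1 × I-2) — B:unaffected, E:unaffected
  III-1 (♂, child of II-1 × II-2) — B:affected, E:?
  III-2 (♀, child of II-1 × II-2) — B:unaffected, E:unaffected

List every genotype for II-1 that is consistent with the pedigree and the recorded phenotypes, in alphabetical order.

B/I-1 ? ·: BB|Bb|bb
B/I-2 un ·: BB|Bb
B/II-1 un I-1×I-2: Bb
B/II-2 ? ·: Bb|bb
B/II-3 ? I-1×I-2: BB|Bb|bb
B/II-4 un I-1×I-2: BB|Bb
B/III-1 aff II-1×II-2: bb
B/III-2 un II-1×II-2: BB|Bb
⇒ B over [I-1,I-2,II-1,II-2,II-3,II-4,III-1,III-2]: 51 consistent
E/I-1 un ·: EE|Ee
E/I-2 un ·: EE|Ee
E/II-1 ? I-1×I-2: EE|Ee|ee
E/II-2 un ·: EE|Ee
E/II-3 un I-1×I-2: EE|Ee
E/II-4 un I-1×I-2: EE|Ee
E/III-1 ? II-1×II-2: EE|Ee|ee
E/III-2 un II-1×II-2: EE|Ee
⇒ E over [I-1,I-2,II-1,II-2,II-3,II-4,III-1,III-2]: 197 consistent

II-1 ∈ {Bb EE, Bb Ee, Bb ee}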